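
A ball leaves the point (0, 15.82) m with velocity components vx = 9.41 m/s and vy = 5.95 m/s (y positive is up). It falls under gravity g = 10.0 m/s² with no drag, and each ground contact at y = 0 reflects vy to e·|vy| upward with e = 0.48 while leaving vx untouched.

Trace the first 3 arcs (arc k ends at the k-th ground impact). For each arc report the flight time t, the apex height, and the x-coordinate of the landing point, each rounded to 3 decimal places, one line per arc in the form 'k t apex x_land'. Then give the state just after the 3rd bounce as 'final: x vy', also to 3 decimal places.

1 2.471 17.590 23.249
2 1.801 4.053 40.193
3 0.864 0.934 48.326
final: 48.326 2.074

Arc 1: start y=15.820, vy=5.950 → t=2.471, apex=17.590, x_land=23.249, impact vy=-18.756
  bounce: vy ← 0.48·18.756 = 9.003
Arc 2: start y=0.000, vy=9.003 → t=1.801, apex=4.053, x_land=40.193, impact vy=-9.003
  bounce: vy ← 0.48·9.003 = 4.321
Arc 3: start y=0.000, vy=4.321 → t=0.864, apex=0.934, x_land=48.326, impact vy=-4.321
  bounce: vy ← 0.48·4.321 = 2.074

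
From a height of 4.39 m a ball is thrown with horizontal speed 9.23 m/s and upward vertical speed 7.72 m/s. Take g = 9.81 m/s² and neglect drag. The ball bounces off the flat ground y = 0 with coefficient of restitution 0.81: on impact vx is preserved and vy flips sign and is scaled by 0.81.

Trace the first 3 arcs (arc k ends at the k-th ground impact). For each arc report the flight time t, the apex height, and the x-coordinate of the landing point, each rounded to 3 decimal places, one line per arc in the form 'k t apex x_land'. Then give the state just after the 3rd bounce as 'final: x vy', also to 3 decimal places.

1 2.018 7.428 18.622
2 1.994 4.873 37.022
3 1.615 3.197 51.926
final: 51.926 6.415

Arc 1: start y=4.390, vy=7.720 → t=2.018, apex=7.428, x_land=18.622, impact vy=-12.072
  bounce: vy ← 0.81·12.072 = 9.778
Arc 2: start y=0.000, vy=9.778 → t=1.994, apex=4.873, x_land=37.022, impact vy=-9.778
  bounce: vy ← 0.81·9.778 = 7.920
Arc 3: start y=0.000, vy=7.920 → t=1.615, apex=3.197, x_land=51.926, impact vy=-7.920
  bounce: vy ← 0.81·7.920 = 6.415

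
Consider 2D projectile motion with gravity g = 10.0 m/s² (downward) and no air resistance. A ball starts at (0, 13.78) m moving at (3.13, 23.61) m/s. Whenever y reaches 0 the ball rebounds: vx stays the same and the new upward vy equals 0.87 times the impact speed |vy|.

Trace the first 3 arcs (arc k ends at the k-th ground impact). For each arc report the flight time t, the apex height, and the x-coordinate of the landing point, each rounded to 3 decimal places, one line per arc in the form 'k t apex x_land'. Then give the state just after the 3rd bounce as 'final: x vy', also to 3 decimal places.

Arc 1: start y=13.780, vy=23.610 → t=5.247, apex=41.652, x_land=16.424, impact vy=-28.862
  bounce: vy ← 0.87·28.862 = 25.110
Arc 2: start y=0.000, vy=25.110 → t=5.022, apex=31.526, x_land=32.143, impact vy=-25.110
  bounce: vy ← 0.87·25.110 = 21.846
Arc 3: start y=0.000, vy=21.846 → t=4.369, apex=23.862, x_land=45.818, impact vy=-21.846
  bounce: vy ← 0.87·21.846 = 19.006

1 5.247 41.652 16.424
2 5.022 31.526 32.143
3 4.369 23.862 45.818
final: 45.818 19.006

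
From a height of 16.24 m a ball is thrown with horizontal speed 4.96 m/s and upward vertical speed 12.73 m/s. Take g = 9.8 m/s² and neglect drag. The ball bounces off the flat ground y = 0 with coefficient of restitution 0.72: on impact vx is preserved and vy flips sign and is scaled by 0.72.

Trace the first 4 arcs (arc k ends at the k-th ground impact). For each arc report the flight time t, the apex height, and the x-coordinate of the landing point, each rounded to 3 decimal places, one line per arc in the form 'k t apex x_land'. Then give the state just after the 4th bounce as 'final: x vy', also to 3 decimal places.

Arc 1: start y=16.240, vy=12.730 → t=3.535, apex=24.508, x_land=17.536, impact vy=-21.917
  bounce: vy ← 0.72·21.917 = 15.780
Arc 2: start y=0.000, vy=15.780 → t=3.220, apex=12.705, x_land=33.509, impact vy=-15.780
  bounce: vy ← 0.72·15.780 = 11.362
Arc 3: start y=0.000, vy=11.362 → t=2.319, apex=6.586, x_land=45.010, impact vy=-11.362
  bounce: vy ← 0.72·11.362 = 8.180
Arc 4: start y=0.000, vy=8.180 → t=1.669, apex=3.414, x_land=53.291, impact vy=-8.180
  bounce: vy ← 0.72·8.180 = 5.890

1 3.535 24.508 17.536
2 3.220 12.705 33.509
3 2.319 6.586 45.010
4 1.669 3.414 53.291
final: 53.291 5.890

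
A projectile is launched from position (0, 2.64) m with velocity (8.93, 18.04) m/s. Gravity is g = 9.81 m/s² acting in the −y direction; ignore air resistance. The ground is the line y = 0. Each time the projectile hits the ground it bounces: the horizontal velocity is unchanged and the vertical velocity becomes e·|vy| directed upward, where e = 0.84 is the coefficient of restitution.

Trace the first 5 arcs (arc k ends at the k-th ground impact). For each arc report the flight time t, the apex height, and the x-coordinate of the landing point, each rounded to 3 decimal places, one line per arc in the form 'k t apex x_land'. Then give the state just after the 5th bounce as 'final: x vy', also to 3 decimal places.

Arc 1: start y=2.640, vy=18.040 → t=3.819, apex=19.227, x_land=34.102, impact vy=-19.423
  bounce: vy ← 0.84·19.423 = 16.315
Arc 2: start y=0.000, vy=16.315 → t=3.326, apex=13.567, x_land=63.805, impact vy=-16.315
  bounce: vy ← 0.84·16.315 = 13.705
Arc 3: start y=0.000, vy=13.705 → t=2.794, apex=9.573, x_land=88.756, impact vy=-13.705
  bounce: vy ← 0.84·13.705 = 11.512
Arc 4: start y=0.000, vy=11.512 → t=2.347, apex=6.754, x_land=109.714, impact vy=-11.512
  bounce: vy ← 0.84·11.512 = 9.670
Arc 5: start y=0.000, vy=9.670 → t=1.971, apex=4.766, x_land=127.319, impact vy=-9.670
  bounce: vy ← 0.84·9.670 = 8.123

1 3.819 19.227 34.102
2 3.326 13.567 63.805
3 2.794 9.573 88.756
4 2.347 6.754 109.714
5 1.971 4.766 127.319
final: 127.319 8.123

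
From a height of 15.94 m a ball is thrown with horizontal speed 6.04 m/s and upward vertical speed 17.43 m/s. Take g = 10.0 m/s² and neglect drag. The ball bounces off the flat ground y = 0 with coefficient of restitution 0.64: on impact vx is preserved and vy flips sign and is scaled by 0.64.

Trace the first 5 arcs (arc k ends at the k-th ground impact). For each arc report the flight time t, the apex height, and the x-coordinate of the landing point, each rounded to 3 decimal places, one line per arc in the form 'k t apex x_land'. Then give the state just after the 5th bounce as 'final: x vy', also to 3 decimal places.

1 4.238 31.130 25.599
2 3.194 12.751 44.890
3 2.044 5.223 57.236
4 1.308 2.139 65.137
5 0.837 0.876 70.194
final: 70.194 2.679

Arc 1: start y=15.940, vy=17.430 → t=4.238, apex=31.130, x_land=25.599, impact vy=-24.952
  bounce: vy ← 0.64·24.952 = 15.969
Arc 2: start y=0.000, vy=15.969 → t=3.194, apex=12.751, x_land=44.890, impact vy=-15.969
  bounce: vy ← 0.64·15.969 = 10.220
Arc 3: start y=0.000, vy=10.220 → t=2.044, apex=5.223, x_land=57.236, impact vy=-10.220
  bounce: vy ← 0.64·10.220 = 6.541
Arc 4: start y=0.000, vy=6.541 → t=1.308, apex=2.139, x_land=65.137, impact vy=-6.541
  bounce: vy ← 0.64·6.541 = 4.186
Arc 5: start y=0.000, vy=4.186 → t=0.837, apex=0.876, x_land=70.194, impact vy=-4.186
  bounce: vy ← 0.64·4.186 = 2.679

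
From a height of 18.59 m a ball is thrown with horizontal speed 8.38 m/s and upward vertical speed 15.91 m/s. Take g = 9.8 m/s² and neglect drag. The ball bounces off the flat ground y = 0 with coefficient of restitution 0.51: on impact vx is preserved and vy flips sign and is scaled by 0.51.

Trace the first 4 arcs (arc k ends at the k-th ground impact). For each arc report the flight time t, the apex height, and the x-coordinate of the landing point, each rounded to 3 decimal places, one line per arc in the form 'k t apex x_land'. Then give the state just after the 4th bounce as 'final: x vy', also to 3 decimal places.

1 4.159 31.505 34.853
2 2.586 8.194 56.527
3 1.319 2.131 67.581
4 0.673 0.554 73.218
final: 73.218 1.681

Arc 1: start y=18.590, vy=15.910 → t=4.159, apex=31.505, x_land=34.853, impact vy=-24.849
  bounce: vy ← 0.51·24.849 = 12.673
Arc 2: start y=0.000, vy=12.673 → t=2.586, apex=8.194, x_land=56.527, impact vy=-12.673
  bounce: vy ← 0.51·12.673 = 6.463
Arc 3: start y=0.000, vy=6.463 → t=1.319, apex=2.131, x_land=67.581, impact vy=-6.463
  bounce: vy ← 0.51·6.463 = 3.296
Arc 4: start y=0.000, vy=3.296 → t=0.673, apex=0.554, x_land=73.218, impact vy=-3.296
  bounce: vy ← 0.51·3.296 = 1.681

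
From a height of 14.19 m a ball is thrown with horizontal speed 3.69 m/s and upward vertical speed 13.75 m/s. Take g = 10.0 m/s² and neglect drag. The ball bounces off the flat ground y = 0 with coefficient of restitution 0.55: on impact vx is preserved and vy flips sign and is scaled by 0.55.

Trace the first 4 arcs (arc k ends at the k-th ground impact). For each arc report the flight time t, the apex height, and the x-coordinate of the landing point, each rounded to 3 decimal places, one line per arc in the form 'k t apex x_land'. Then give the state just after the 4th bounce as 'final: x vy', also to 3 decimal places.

1 3.550 23.643 13.098
2 2.392 7.152 21.924
3 1.316 2.163 26.779
4 0.724 0.654 29.449
final: 29.449 1.990

Arc 1: start y=14.190, vy=13.750 → t=3.550, apex=23.643, x_land=13.098, impact vy=-21.745
  bounce: vy ← 0.55·21.745 = 11.960
Arc 2: start y=0.000, vy=11.960 → t=2.392, apex=7.152, x_land=21.924, impact vy=-11.960
  bounce: vy ← 0.55·11.960 = 6.578
Arc 3: start y=0.000, vy=6.578 → t=1.316, apex=2.163, x_land=26.779, impact vy=-6.578
  bounce: vy ← 0.55·6.578 = 3.618
Arc 4: start y=0.000, vy=3.618 → t=0.724, apex=0.654, x_land=29.449, impact vy=-3.618
  bounce: vy ← 0.55·3.618 = 1.990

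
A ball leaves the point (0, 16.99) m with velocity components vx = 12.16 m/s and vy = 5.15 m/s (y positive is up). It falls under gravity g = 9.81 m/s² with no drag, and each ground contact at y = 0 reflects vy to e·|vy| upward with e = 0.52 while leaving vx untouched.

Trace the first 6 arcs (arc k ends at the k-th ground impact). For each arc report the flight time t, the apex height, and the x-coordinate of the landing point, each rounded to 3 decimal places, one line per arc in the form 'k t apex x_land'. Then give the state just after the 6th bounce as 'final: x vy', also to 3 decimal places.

Arc 1: start y=16.990, vy=5.150 → t=2.459, apex=18.342, x_land=29.898, impact vy=-18.970
  bounce: vy ← 0.52·18.970 = 9.864
Arc 2: start y=0.000, vy=9.864 → t=2.011, apex=4.960, x_land=54.353, impact vy=-9.864
  bounce: vy ← 0.52·9.864 = 5.130
Arc 3: start y=0.000, vy=5.130 → t=1.046, apex=1.341, x_land=67.070, impact vy=-5.130
  bounce: vy ← 0.52·5.130 = 2.667
Arc 4: start y=0.000, vy=2.667 → t=0.544, apex=0.363, x_land=73.682, impact vy=-2.667
  bounce: vy ← 0.52·2.667 = 1.387
Arc 5: start y=0.000, vy=1.387 → t=0.283, apex=0.098, x_land=77.121, impact vy=-1.387
  bounce: vy ← 0.52·1.387 = 0.721
Arc 6: start y=0.000, vy=0.721 → t=0.147, apex=0.027, x_land=78.909, impact vy=-0.721
  bounce: vy ← 0.52·0.721 = 0.375

1 2.459 18.342 29.898
2 2.011 4.960 54.353
3 1.046 1.341 67.070
4 0.544 0.363 73.682
5 0.283 0.098 77.121
6 0.147 0.027 78.909
final: 78.909 0.375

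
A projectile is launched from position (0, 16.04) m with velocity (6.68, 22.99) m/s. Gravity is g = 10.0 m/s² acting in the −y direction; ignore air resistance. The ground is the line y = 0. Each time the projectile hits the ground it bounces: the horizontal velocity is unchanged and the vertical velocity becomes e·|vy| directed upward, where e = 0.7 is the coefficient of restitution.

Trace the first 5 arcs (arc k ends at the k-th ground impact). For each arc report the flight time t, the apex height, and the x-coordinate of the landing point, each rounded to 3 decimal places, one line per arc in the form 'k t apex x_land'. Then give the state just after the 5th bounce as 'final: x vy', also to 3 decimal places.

1 5.213 42.467 34.825
2 4.080 20.809 62.080
3 2.856 10.196 81.159
4 1.999 4.996 94.513
5 1.399 2.448 103.862
final: 103.862 4.898

Arc 1: start y=16.040, vy=22.990 → t=5.213, apex=42.467, x_land=34.825, impact vy=-29.143
  bounce: vy ← 0.7·29.143 = 20.400
Arc 2: start y=0.000, vy=20.400 → t=4.080, apex=20.809, x_land=62.080, impact vy=-20.400
  bounce: vy ← 0.7·20.400 = 14.280
Arc 3: start y=0.000, vy=14.280 → t=2.856, apex=10.196, x_land=81.159, impact vy=-14.280
  bounce: vy ← 0.7·14.280 = 9.996
Arc 4: start y=0.000, vy=9.996 → t=1.999, apex=4.996, x_land=94.513, impact vy=-9.996
  bounce: vy ← 0.7·9.996 = 6.997
Arc 5: start y=0.000, vy=6.997 → t=1.399, apex=2.448, x_land=103.862, impact vy=-6.997
  bounce: vy ← 0.7·6.997 = 4.898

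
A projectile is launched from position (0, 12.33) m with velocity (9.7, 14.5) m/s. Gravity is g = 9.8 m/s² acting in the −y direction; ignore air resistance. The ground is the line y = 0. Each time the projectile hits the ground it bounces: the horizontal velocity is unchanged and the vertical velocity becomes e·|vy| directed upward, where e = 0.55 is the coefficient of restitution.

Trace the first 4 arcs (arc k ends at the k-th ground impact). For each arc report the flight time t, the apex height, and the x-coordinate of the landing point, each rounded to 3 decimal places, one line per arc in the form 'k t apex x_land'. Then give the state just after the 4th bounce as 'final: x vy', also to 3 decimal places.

Arc 1: start y=12.330, vy=14.500 → t=3.649, apex=23.057, x_land=35.393, impact vy=-21.258
  bounce: vy ← 0.55·21.258 = 11.692
Arc 2: start y=0.000, vy=11.692 → t=2.386, apex=6.975, x_land=58.539, impact vy=-11.692
  bounce: vy ← 0.55·11.692 = 6.431
Arc 3: start y=0.000, vy=6.431 → t=1.312, apex=2.110, x_land=71.269, impact vy=-6.431
  bounce: vy ← 0.55·6.431 = 3.537
Arc 4: start y=0.000, vy=3.537 → t=0.722, apex=0.638, x_land=78.271, impact vy=-3.537
  bounce: vy ← 0.55·3.537 = 1.945

1 3.649 23.057 35.393
2 2.386 6.975 58.539
3 1.312 2.110 71.269
4 0.722 0.638 78.271
final: 78.271 1.945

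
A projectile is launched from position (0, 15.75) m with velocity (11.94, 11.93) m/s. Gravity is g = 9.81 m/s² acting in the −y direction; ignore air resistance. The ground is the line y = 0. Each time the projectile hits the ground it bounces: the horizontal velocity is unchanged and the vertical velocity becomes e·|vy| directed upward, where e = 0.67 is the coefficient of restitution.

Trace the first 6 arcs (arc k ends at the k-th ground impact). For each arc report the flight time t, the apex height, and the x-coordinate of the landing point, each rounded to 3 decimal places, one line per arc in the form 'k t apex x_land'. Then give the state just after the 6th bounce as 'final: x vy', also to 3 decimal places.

1 3.382 23.004 40.378
2 2.902 10.327 75.027
3 1.944 4.636 98.242
4 1.303 2.081 113.796
5 0.873 0.934 124.217
6 0.585 0.419 131.199
final: 131.199 1.922

Arc 1: start y=15.750, vy=11.930 → t=3.382, apex=23.004, x_land=40.378, impact vy=-21.245
  bounce: vy ← 0.67·21.245 = 14.234
Arc 2: start y=0.000, vy=14.234 → t=2.902, apex=10.327, x_land=75.027, impact vy=-14.234
  bounce: vy ← 0.67·14.234 = 9.537
Arc 3: start y=0.000, vy=9.537 → t=1.944, apex=4.636, x_land=98.242, impact vy=-9.537
  bounce: vy ← 0.67·9.537 = 6.390
Arc 4: start y=0.000, vy=6.390 → t=1.303, apex=2.081, x_land=113.796, impact vy=-6.390
  bounce: vy ← 0.67·6.390 = 4.281
Arc 5: start y=0.000, vy=4.281 → t=0.873, apex=0.934, x_land=124.217, impact vy=-4.281
  bounce: vy ← 0.67·4.281 = 2.868
Arc 6: start y=0.000, vy=2.868 → t=0.585, apex=0.419, x_land=131.199, impact vy=-2.868
  bounce: vy ← 0.67·2.868 = 1.922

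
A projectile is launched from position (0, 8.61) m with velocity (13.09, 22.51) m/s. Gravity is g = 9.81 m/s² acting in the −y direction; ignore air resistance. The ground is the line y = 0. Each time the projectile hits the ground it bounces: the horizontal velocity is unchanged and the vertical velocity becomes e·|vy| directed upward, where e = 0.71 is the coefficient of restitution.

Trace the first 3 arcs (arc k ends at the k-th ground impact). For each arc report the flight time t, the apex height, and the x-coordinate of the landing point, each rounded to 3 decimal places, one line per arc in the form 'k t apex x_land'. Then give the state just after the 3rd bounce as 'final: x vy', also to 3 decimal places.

Arc 1: start y=8.610, vy=22.510 → t=4.944, apex=34.436, x_land=64.720, impact vy=-25.993
  bounce: vy ← 0.71·25.993 = 18.455
Arc 2: start y=0.000, vy=18.455 → t=3.762, apex=17.359, x_land=113.971, impact vy=-18.455
  bounce: vy ← 0.71·18.455 = 13.103
Arc 3: start y=0.000, vy=13.103 → t=2.671, apex=8.751, x_land=148.939, impact vy=-13.103
  bounce: vy ← 0.71·13.103 = 9.303

1 4.944 34.436 64.720
2 3.762 17.359 113.971
3 2.671 8.751 148.939
final: 148.939 9.303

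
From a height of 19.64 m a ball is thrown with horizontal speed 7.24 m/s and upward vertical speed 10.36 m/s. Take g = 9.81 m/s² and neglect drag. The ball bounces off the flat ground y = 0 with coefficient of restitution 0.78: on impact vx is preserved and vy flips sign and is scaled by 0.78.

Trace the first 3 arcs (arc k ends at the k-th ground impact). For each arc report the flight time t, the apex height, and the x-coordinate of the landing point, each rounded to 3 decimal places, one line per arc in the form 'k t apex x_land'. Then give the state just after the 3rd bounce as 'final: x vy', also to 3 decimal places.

1 3.319 25.110 24.027
2 3.530 15.277 49.582
3 2.753 9.295 69.514
final: 69.514 10.533

Arc 1: start y=19.640, vy=10.360 → t=3.319, apex=25.110, x_land=24.027, impact vy=-22.196
  bounce: vy ← 0.78·22.196 = 17.313
Arc 2: start y=0.000, vy=17.313 → t=3.530, apex=15.277, x_land=49.582, impact vy=-17.313
  bounce: vy ← 0.78·17.313 = 13.504
Arc 3: start y=0.000, vy=13.504 → t=2.753, apex=9.295, x_land=69.514, impact vy=-13.504
  bounce: vy ← 0.78·13.504 = 10.533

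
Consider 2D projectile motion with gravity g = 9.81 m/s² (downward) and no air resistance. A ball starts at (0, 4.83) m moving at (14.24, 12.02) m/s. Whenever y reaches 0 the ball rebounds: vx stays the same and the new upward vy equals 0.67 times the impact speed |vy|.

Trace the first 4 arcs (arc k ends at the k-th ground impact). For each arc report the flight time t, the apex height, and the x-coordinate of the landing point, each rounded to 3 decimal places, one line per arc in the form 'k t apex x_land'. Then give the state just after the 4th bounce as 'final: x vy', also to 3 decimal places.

Arc 1: start y=4.830, vy=12.020 → t=2.802, apex=12.194, x_land=39.900, impact vy=-15.468
  bounce: vy ← 0.67·15.468 = 10.363
Arc 2: start y=0.000, vy=10.363 → t=2.113, apex=5.474, x_land=69.987, impact vy=-10.363
  bounce: vy ← 0.67·10.363 = 6.943
Arc 3: start y=0.000, vy=6.943 → t=1.416, apex=2.457, x_land=90.144, impact vy=-6.943
  bounce: vy ← 0.67·6.943 = 4.652
Arc 4: start y=0.000, vy=4.652 → t=0.948, apex=1.103, x_land=103.650, impact vy=-4.652
  bounce: vy ← 0.67·4.652 = 3.117

1 2.802 12.194 39.900
2 2.113 5.474 69.987
3 1.416 2.457 90.144
4 0.948 1.103 103.650
final: 103.650 3.117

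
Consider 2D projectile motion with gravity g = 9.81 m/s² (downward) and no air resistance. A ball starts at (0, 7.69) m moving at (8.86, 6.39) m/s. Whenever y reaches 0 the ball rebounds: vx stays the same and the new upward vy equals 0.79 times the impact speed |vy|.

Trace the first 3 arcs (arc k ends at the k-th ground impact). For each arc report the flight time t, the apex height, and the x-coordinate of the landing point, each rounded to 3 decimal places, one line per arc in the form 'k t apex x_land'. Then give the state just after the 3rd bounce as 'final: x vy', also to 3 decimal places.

1 2.063 9.771 18.276
2 2.230 6.098 38.034
3 1.762 3.806 53.643
final: 53.643 6.827

Arc 1: start y=7.690, vy=6.390 → t=2.063, apex=9.771, x_land=18.276, impact vy=-13.846
  bounce: vy ← 0.79·13.846 = 10.938
Arc 2: start y=0.000, vy=10.938 → t=2.230, apex=6.098, x_land=38.034, impact vy=-10.938
  bounce: vy ← 0.79·10.938 = 8.641
Arc 3: start y=0.000, vy=8.641 → t=1.762, apex=3.806, x_land=53.643, impact vy=-8.641
  bounce: vy ← 0.79·8.641 = 6.827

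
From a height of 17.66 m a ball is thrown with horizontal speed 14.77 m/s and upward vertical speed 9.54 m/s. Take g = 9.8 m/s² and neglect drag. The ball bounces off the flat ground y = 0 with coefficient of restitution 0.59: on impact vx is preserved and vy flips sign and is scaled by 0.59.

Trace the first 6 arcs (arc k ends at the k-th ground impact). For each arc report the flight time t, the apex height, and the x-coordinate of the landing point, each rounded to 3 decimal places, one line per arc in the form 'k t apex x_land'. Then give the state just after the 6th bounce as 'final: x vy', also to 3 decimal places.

1 3.107 22.303 45.890
2 2.518 7.764 83.073
3 1.485 2.703 105.011
4 0.876 0.941 117.955
5 0.517 0.327 125.592
6 0.305 0.114 130.097
final: 130.097 0.882

Arc 1: start y=17.660, vy=9.540 → t=3.107, apex=22.303, x_land=45.890, impact vy=-20.908
  bounce: vy ← 0.59·20.908 = 12.336
Arc 2: start y=0.000, vy=12.336 → t=2.518, apex=7.764, x_land=83.073, impact vy=-12.336
  bounce: vy ← 0.59·12.336 = 7.278
Arc 3: start y=0.000, vy=7.278 → t=1.485, apex=2.703, x_land=105.011, impact vy=-7.278
  bounce: vy ← 0.59·7.278 = 4.294
Arc 4: start y=0.000, vy=4.294 → t=0.876, apex=0.941, x_land=117.955, impact vy=-4.294
  bounce: vy ← 0.59·4.294 = 2.534
Arc 5: start y=0.000, vy=2.534 → t=0.517, apex=0.327, x_land=125.592, impact vy=-2.534
  bounce: vy ← 0.59·2.534 = 1.495
Arc 6: start y=0.000, vy=1.495 → t=0.305, apex=0.114, x_land=130.097, impact vy=-1.495
  bounce: vy ← 0.59·1.495 = 0.882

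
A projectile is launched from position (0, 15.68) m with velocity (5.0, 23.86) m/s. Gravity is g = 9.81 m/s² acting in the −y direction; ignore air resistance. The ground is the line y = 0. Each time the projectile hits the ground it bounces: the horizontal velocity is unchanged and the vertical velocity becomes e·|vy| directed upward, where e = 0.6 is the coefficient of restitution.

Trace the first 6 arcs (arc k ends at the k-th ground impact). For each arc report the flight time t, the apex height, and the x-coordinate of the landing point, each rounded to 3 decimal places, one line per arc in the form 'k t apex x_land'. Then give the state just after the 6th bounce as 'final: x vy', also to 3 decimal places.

1 5.451 44.696 27.254
2 3.622 16.091 45.366
3 2.173 5.793 56.234
4 1.304 2.085 62.754
5 0.782 0.751 66.666
6 0.469 0.270 69.014
final: 69.014 1.382

Arc 1: start y=15.680, vy=23.860 → t=5.451, apex=44.696, x_land=27.254, impact vy=-29.613
  bounce: vy ← 0.6·29.613 = 17.768
Arc 2: start y=0.000, vy=17.768 → t=3.622, apex=16.091, x_land=45.366, impact vy=-17.768
  bounce: vy ← 0.6·17.768 = 10.661
Arc 3: start y=0.000, vy=10.661 → t=2.173, apex=5.793, x_land=56.234, impact vy=-10.661
  bounce: vy ← 0.6·10.661 = 6.396
Arc 4: start y=0.000, vy=6.396 → t=1.304, apex=2.085, x_land=62.754, impact vy=-6.396
  bounce: vy ← 0.6·6.396 = 3.838
Arc 5: start y=0.000, vy=3.838 → t=0.782, apex=0.751, x_land=66.666, impact vy=-3.838
  bounce: vy ← 0.6·3.838 = 2.303
Arc 6: start y=0.000, vy=2.303 → t=0.469, apex=0.270, x_land=69.014, impact vy=-2.303
  bounce: vy ← 0.6·2.303 = 1.382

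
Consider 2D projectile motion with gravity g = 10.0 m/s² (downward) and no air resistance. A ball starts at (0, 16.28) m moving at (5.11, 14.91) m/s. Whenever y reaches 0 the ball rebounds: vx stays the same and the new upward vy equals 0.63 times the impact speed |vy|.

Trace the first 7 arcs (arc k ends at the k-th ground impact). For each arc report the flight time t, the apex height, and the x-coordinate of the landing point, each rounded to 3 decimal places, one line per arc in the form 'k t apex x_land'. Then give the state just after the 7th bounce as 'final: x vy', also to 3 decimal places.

1 3.832 27.395 19.580
2 2.949 10.873 34.651
3 1.858 4.316 44.146
4 1.171 1.713 50.128
5 0.737 0.680 53.896
6 0.465 0.270 56.270
7 0.293 0.107 57.766
final: 57.766 0.922

Arc 1: start y=16.280, vy=14.910 → t=3.832, apex=27.395, x_land=19.580, impact vy=-23.407
  bounce: vy ← 0.63·23.407 = 14.747
Arc 2: start y=0.000, vy=14.747 → t=2.949, apex=10.873, x_land=34.651, impact vy=-14.747
  bounce: vy ← 0.63·14.747 = 9.290
Arc 3: start y=0.000, vy=9.290 → t=1.858, apex=4.316, x_land=44.146, impact vy=-9.290
  bounce: vy ← 0.63·9.290 = 5.853
Arc 4: start y=0.000, vy=5.853 → t=1.171, apex=1.713, x_land=50.128, impact vy=-5.853
  bounce: vy ← 0.63·5.853 = 3.687
Arc 5: start y=0.000, vy=3.687 → t=0.737, apex=0.680, x_land=53.896, impact vy=-3.687
  bounce: vy ← 0.63·3.687 = 2.323
Arc 6: start y=0.000, vy=2.323 → t=0.465, apex=0.270, x_land=56.270, impact vy=-2.323
  bounce: vy ← 0.63·2.323 = 1.464
Arc 7: start y=0.000, vy=1.464 → t=0.293, apex=0.107, x_land=57.766, impact vy=-1.464
  bounce: vy ← 0.63·1.464 = 0.922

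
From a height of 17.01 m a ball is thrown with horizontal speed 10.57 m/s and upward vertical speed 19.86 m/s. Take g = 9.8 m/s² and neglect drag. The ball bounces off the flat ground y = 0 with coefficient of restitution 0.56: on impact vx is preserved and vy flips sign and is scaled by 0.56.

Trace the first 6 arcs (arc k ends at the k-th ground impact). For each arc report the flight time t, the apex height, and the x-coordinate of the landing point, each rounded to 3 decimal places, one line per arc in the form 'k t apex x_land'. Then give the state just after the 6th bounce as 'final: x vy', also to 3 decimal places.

1 4.779 37.133 50.518
2 3.083 11.645 83.108
3 1.727 3.652 101.358
4 0.967 1.145 111.578
5 0.541 0.359 117.301
6 0.303 0.113 120.506
final: 120.506 0.832

Arc 1: start y=17.010, vy=19.860 → t=4.779, apex=37.133, x_land=50.518, impact vy=-26.978
  bounce: vy ← 0.56·26.978 = 15.108
Arc 2: start y=0.000, vy=15.108 → t=3.083, apex=11.645, x_land=83.108, impact vy=-15.108
  bounce: vy ← 0.56·15.108 = 8.460
Arc 3: start y=0.000, vy=8.460 → t=1.727, apex=3.652, x_land=101.358, impact vy=-8.460
  bounce: vy ← 0.56·8.460 = 4.738
Arc 4: start y=0.000, vy=4.738 → t=0.967, apex=1.145, x_land=111.578, impact vy=-4.738
  bounce: vy ← 0.56·4.738 = 2.653
Arc 5: start y=0.000, vy=2.653 → t=0.541, apex=0.359, x_land=117.301, impact vy=-2.653
  bounce: vy ← 0.56·2.653 = 1.486
Arc 6: start y=0.000, vy=1.486 → t=0.303, apex=0.113, x_land=120.506, impact vy=-1.486
  bounce: vy ← 0.56·1.486 = 0.832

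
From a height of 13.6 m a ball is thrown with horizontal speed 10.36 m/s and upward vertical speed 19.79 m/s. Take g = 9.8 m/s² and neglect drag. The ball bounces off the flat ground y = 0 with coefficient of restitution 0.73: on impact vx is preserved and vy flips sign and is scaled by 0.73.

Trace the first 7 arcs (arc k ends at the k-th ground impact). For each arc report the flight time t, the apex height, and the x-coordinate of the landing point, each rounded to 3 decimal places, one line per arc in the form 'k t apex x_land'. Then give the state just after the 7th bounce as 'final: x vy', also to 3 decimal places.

Arc 1: start y=13.600, vy=19.790 → t=4.637, apex=33.582, x_land=48.042, impact vy=-25.655
  bounce: vy ← 0.73·25.655 = 18.729
Arc 2: start y=0.000, vy=18.729 → t=3.822, apex=17.896, x_land=87.640, impact vy=-18.729
  bounce: vy ← 0.73·18.729 = 13.672
Arc 3: start y=0.000, vy=13.672 → t=2.790, apex=9.537, x_land=116.546, impact vy=-13.672
  bounce: vy ← 0.73·13.672 = 9.980
Arc 4: start y=0.000, vy=9.980 → t=2.037, apex=5.082, x_land=137.647, impact vy=-9.980
  bounce: vy ← 0.73·9.980 = 7.286
Arc 5: start y=0.000, vy=7.286 → t=1.487, apex=2.708, x_land=153.051, impact vy=-7.286
  bounce: vy ← 0.73·7.286 = 5.319
Arc 6: start y=0.000, vy=5.319 → t=1.085, apex=1.443, x_land=164.296, impact vy=-5.319
  bounce: vy ← 0.73·5.319 = 3.883
Arc 7: start y=0.000, vy=3.883 → t=0.792, apex=0.769, x_land=172.505, impact vy=-3.883
  bounce: vy ← 0.73·3.883 = 2.834

1 4.637 33.582 48.042
2 3.822 17.896 87.640
3 2.790 9.537 116.546
4 2.037 5.082 137.647
5 1.487 2.708 153.051
6 1.085 1.443 164.296
7 0.792 0.769 172.505
final: 172.505 2.834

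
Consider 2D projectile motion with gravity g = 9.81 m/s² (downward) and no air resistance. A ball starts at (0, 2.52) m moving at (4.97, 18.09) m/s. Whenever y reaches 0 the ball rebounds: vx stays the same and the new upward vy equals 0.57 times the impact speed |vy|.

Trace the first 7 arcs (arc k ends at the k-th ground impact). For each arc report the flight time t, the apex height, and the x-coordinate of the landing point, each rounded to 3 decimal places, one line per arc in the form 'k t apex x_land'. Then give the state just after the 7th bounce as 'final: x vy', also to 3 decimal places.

Arc 1: start y=2.520, vy=18.090 → t=3.822, apex=19.199, x_land=18.998, impact vy=-19.409
  bounce: vy ← 0.57·19.409 = 11.063
Arc 2: start y=0.000, vy=11.063 → t=2.255, apex=6.238, x_land=30.207, impact vy=-11.063
  bounce: vy ← 0.57·11.063 = 6.306
Arc 3: start y=0.000, vy=6.306 → t=1.286, apex=2.027, x_land=36.597, impact vy=-6.306
  bounce: vy ← 0.57·6.306 = 3.594
Arc 4: start y=0.000, vy=3.594 → t=0.733, apex=0.658, x_land=40.239, impact vy=-3.594
  bounce: vy ← 0.57·3.594 = 2.049
Arc 5: start y=0.000, vy=2.049 → t=0.418, apex=0.214, x_land=42.314, impact vy=-2.049
  bounce: vy ← 0.57·2.049 = 1.168
Arc 6: start y=0.000, vy=1.168 → t=0.238, apex=0.070, x_land=43.498, impact vy=-1.168
  bounce: vy ← 0.57·1.168 = 0.666
Arc 7: start y=0.000, vy=0.666 → t=0.136, apex=0.023, x_land=44.172, impact vy=-0.666
  bounce: vy ← 0.57·0.666 = 0.379

1 3.822 19.199 18.998
2 2.255 6.238 30.207
3 1.286 2.027 36.597
4 0.733 0.658 40.239
5 0.418 0.214 42.314
6 0.238 0.070 43.498
7 0.136 0.023 44.172
final: 44.172 0.379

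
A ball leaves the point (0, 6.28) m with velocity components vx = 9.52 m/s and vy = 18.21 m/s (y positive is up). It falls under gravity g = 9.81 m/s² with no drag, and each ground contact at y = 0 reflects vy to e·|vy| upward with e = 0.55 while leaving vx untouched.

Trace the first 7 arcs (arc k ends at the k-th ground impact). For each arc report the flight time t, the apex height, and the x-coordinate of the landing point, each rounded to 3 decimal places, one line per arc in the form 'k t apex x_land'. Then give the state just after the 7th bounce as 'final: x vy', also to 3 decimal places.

Arc 1: start y=6.280, vy=18.210 → t=4.030, apex=23.181, x_land=38.368, impact vy=-21.326
  bounce: vy ← 0.55·21.326 = 11.730
Arc 2: start y=0.000, vy=11.730 → t=2.391, apex=7.012, x_land=61.133, impact vy=-11.730
  bounce: vy ← 0.55·11.730 = 6.451
Arc 3: start y=0.000, vy=6.451 → t=1.315, apex=2.121, x_land=73.654, impact vy=-6.451
  bounce: vy ← 0.55·6.451 = 3.548
Arc 4: start y=0.000, vy=3.548 → t=0.723, apex=0.642, x_land=80.541, impact vy=-3.548
  bounce: vy ← 0.55·3.548 = 1.952
Arc 5: start y=0.000, vy=1.952 → t=0.398, apex=0.194, x_land=84.329, impact vy=-1.952
  bounce: vy ← 0.55·1.952 = 1.073
Arc 6: start y=0.000, vy=1.073 → t=0.219, apex=0.059, x_land=86.412, impact vy=-1.073
  bounce: vy ← 0.55·1.073 = 0.590
Arc 7: start y=0.000, vy=0.590 → t=0.120, apex=0.018, x_land=87.558, impact vy=-0.590
  bounce: vy ← 0.55·0.590 = 0.325

1 4.030 23.181 38.368
2 2.391 7.012 61.133
3 1.315 2.121 73.654
4 0.723 0.642 80.541
5 0.398 0.194 84.329
6 0.219 0.059 86.412
7 0.120 0.018 87.558
final: 87.558 0.325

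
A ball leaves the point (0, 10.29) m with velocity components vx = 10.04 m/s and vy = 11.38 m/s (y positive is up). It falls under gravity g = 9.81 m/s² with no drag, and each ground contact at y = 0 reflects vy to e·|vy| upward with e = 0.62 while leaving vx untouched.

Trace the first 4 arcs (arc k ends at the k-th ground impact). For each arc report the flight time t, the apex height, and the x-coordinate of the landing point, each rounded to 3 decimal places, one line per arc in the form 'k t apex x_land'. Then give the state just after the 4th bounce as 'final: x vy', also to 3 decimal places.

Arc 1: start y=10.290, vy=11.380 → t=3.016, apex=16.891, x_land=30.278, impact vy=-18.204
  bounce: vy ← 0.62·18.204 = 11.287
Arc 2: start y=0.000, vy=11.287 → t=2.301, apex=6.493, x_land=53.380, impact vy=-11.287
  bounce: vy ← 0.62·11.287 = 6.998
Arc 3: start y=0.000, vy=6.998 → t=1.427, apex=2.496, x_land=67.704, impact vy=-6.998
  bounce: vy ← 0.62·6.998 = 4.339
Arc 4: start y=0.000, vy=4.339 → t=0.885, apex=0.959, x_land=76.584, impact vy=-4.339
  bounce: vy ← 0.62·4.339 = 2.690

1 3.016 16.891 30.278
2 2.301 6.493 53.380
3 1.427 2.496 67.704
4 0.885 0.959 76.584
final: 76.584 2.690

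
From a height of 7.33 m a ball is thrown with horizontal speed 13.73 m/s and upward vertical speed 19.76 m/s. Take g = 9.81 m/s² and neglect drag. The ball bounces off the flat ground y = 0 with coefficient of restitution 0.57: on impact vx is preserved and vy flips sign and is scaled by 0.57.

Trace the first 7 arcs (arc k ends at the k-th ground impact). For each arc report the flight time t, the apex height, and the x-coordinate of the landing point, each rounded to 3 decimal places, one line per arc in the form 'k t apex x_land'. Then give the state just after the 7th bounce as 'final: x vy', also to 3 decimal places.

1 4.370 27.231 60.007
2 2.686 8.847 96.886
3 1.531 2.875 117.908
4 0.873 0.934 129.890
5 0.497 0.303 136.720
6 0.284 0.099 140.613
7 0.162 0.032 142.832
final: 142.832 0.452

Arc 1: start y=7.330, vy=19.760 → t=4.370, apex=27.231, x_land=60.007, impact vy=-23.114
  bounce: vy ← 0.57·23.114 = 13.175
Arc 2: start y=0.000, vy=13.175 → t=2.686, apex=8.847, x_land=96.886, impact vy=-13.175
  bounce: vy ← 0.57·13.175 = 7.510
Arc 3: start y=0.000, vy=7.510 → t=1.531, apex=2.875, x_land=117.908, impact vy=-7.510
  bounce: vy ← 0.57·7.510 = 4.281
Arc 4: start y=0.000, vy=4.281 → t=0.873, apex=0.934, x_land=129.890, impact vy=-4.281
  bounce: vy ← 0.57·4.281 = 2.440
Arc 5: start y=0.000, vy=2.440 → t=0.497, apex=0.303, x_land=136.720, impact vy=-2.440
  bounce: vy ← 0.57·2.440 = 1.391
Arc 6: start y=0.000, vy=1.391 → t=0.284, apex=0.099, x_land=140.613, impact vy=-1.391
  bounce: vy ← 0.57·1.391 = 0.793
Arc 7: start y=0.000, vy=0.793 → t=0.162, apex=0.032, x_land=142.832, impact vy=-0.793
  bounce: vy ← 0.57·0.793 = 0.452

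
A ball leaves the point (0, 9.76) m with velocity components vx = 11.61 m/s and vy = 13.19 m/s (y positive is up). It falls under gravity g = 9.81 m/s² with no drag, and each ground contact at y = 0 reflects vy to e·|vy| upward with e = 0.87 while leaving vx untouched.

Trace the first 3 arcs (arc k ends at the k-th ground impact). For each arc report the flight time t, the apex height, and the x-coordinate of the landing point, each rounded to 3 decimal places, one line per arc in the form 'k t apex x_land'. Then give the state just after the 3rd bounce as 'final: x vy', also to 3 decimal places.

1 3.293 18.627 38.235
2 3.391 14.099 77.603
3 2.950 10.672 111.852
final: 111.852 12.589

Arc 1: start y=9.760, vy=13.190 → t=3.293, apex=18.627, x_land=38.235, impact vy=-19.117
  bounce: vy ← 0.87·19.117 = 16.632
Arc 2: start y=0.000, vy=16.632 → t=3.391, apex=14.099, x_land=77.603, impact vy=-16.632
  bounce: vy ← 0.87·16.632 = 14.470
Arc 3: start y=0.000, vy=14.470 → t=2.950, apex=10.672, x_land=111.852, impact vy=-14.470
  bounce: vy ← 0.87·14.470 = 12.589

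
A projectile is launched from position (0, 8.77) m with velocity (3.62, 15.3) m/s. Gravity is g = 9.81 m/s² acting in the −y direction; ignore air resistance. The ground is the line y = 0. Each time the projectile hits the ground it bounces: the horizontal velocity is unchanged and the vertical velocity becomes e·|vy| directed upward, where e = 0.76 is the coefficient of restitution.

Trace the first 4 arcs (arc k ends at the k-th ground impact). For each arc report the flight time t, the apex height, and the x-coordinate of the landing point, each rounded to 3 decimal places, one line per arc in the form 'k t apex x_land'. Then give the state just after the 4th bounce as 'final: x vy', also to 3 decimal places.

1 3.614 20.701 13.083
2 3.123 11.957 24.387
3 2.373 6.906 32.978
4 1.804 3.989 39.507
final: 39.507 6.724

Arc 1: start y=8.770, vy=15.300 → t=3.614, apex=20.701, x_land=13.083, impact vy=-20.153
  bounce: vy ← 0.76·20.153 = 15.317
Arc 2: start y=0.000, vy=15.317 → t=3.123, apex=11.957, x_land=24.387, impact vy=-15.317
  bounce: vy ← 0.76·15.317 = 11.641
Arc 3: start y=0.000, vy=11.641 → t=2.373, apex=6.906, x_land=32.978, impact vy=-11.641
  bounce: vy ← 0.76·11.641 = 8.847
Arc 4: start y=0.000, vy=8.847 → t=1.804, apex=3.989, x_land=39.507, impact vy=-8.847
  bounce: vy ← 0.76·8.847 = 6.724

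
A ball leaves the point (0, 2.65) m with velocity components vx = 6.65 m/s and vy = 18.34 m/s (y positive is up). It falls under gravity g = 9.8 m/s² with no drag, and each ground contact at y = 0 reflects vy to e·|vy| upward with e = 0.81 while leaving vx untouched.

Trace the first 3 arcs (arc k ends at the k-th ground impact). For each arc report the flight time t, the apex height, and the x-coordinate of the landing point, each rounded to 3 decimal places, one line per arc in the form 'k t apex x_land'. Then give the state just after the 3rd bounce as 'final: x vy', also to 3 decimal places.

Arc 1: start y=2.650, vy=18.340 → t=3.882, apex=19.811, x_land=25.816, impact vy=-19.705
  bounce: vy ← 0.81·19.705 = 15.961
Arc 2: start y=0.000, vy=15.961 → t=3.257, apex=12.998, x_land=47.478, impact vy=-15.961
  bounce: vy ← 0.81·15.961 = 12.929
Arc 3: start y=0.000, vy=12.929 → t=2.638, apex=8.528, x_land=65.024, impact vy=-12.929
  bounce: vy ← 0.81·12.929 = 10.472

1 3.882 19.811 25.816
2 3.257 12.998 47.478
3 2.638 8.528 65.024
final: 65.024 10.472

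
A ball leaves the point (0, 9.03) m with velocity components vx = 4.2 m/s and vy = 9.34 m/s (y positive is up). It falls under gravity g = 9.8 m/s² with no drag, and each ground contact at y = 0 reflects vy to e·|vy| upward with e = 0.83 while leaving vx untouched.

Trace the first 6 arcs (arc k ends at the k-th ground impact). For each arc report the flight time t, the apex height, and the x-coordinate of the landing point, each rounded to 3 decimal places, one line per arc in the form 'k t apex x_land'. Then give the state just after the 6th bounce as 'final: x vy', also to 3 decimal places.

1 2.612 13.481 10.969
2 2.753 9.287 22.534
3 2.285 6.398 32.132
4 1.897 4.407 40.098
5 1.574 3.036 46.711
6 1.307 2.092 52.199
final: 52.199 5.314

Arc 1: start y=9.030, vy=9.340 → t=2.612, apex=13.481, x_land=10.969, impact vy=-16.255
  bounce: vy ← 0.83·16.255 = 13.492
Arc 2: start y=0.000, vy=13.492 → t=2.753, apex=9.287, x_land=22.534, impact vy=-13.492
  bounce: vy ← 0.83·13.492 = 11.198
Arc 3: start y=0.000, vy=11.198 → t=2.285, apex=6.398, x_land=32.132, impact vy=-11.198
  bounce: vy ← 0.83·11.198 = 9.294
Arc 4: start y=0.000, vy=9.294 → t=1.897, apex=4.407, x_land=40.098, impact vy=-9.294
  bounce: vy ← 0.83·9.294 = 7.714
Arc 5: start y=0.000, vy=7.714 → t=1.574, apex=3.036, x_land=46.711, impact vy=-7.714
  bounce: vy ← 0.83·7.714 = 6.403
Arc 6: start y=0.000, vy=6.403 → t=1.307, apex=2.092, x_land=52.199, impact vy=-6.403
  bounce: vy ← 0.83·6.403 = 5.314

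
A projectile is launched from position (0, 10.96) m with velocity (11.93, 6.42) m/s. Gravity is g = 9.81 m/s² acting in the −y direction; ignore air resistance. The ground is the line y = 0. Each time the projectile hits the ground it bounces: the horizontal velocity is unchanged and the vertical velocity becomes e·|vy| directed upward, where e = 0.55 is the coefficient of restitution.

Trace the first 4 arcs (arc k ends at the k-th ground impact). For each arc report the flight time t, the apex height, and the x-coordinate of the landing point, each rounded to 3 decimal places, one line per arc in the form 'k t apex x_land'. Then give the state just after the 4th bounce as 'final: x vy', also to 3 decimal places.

1 2.286 13.061 27.275
2 1.795 3.951 48.689
3 0.987 1.195 60.466
4 0.543 0.362 66.944
final: 66.944 1.465

Arc 1: start y=10.960, vy=6.420 → t=2.286, apex=13.061, x_land=27.275, impact vy=-16.008
  bounce: vy ← 0.55·16.008 = 8.804
Arc 2: start y=0.000, vy=8.804 → t=1.795, apex=3.951, x_land=48.689, impact vy=-8.804
  bounce: vy ← 0.55·8.804 = 4.842
Arc 3: start y=0.000, vy=4.842 → t=0.987, apex=1.195, x_land=60.466, impact vy=-4.842
  bounce: vy ← 0.55·4.842 = 2.663
Arc 4: start y=0.000, vy=2.663 → t=0.543, apex=0.362, x_land=66.944, impact vy=-2.663
  bounce: vy ← 0.55·2.663 = 1.465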